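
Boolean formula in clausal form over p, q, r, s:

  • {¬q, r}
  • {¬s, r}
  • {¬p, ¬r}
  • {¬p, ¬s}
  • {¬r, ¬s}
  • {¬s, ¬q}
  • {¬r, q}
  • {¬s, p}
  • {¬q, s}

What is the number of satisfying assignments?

Satisfying assignments:
  p=0 q=0 r=0 s=0
  p=1 q=0 r=0 s=0
Count: 2.

2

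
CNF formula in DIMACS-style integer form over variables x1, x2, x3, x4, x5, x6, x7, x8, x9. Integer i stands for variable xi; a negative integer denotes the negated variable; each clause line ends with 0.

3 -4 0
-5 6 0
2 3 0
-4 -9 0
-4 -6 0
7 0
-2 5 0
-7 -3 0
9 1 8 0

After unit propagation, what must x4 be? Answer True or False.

False

(x7) stands alone — x7 = True.
From (¬x7 ∨ ¬x3) and x7 = True: x3 = False.
In (¬x4 ∨ x3), x3 is now false; ¬x4 must hold, so x4 = False.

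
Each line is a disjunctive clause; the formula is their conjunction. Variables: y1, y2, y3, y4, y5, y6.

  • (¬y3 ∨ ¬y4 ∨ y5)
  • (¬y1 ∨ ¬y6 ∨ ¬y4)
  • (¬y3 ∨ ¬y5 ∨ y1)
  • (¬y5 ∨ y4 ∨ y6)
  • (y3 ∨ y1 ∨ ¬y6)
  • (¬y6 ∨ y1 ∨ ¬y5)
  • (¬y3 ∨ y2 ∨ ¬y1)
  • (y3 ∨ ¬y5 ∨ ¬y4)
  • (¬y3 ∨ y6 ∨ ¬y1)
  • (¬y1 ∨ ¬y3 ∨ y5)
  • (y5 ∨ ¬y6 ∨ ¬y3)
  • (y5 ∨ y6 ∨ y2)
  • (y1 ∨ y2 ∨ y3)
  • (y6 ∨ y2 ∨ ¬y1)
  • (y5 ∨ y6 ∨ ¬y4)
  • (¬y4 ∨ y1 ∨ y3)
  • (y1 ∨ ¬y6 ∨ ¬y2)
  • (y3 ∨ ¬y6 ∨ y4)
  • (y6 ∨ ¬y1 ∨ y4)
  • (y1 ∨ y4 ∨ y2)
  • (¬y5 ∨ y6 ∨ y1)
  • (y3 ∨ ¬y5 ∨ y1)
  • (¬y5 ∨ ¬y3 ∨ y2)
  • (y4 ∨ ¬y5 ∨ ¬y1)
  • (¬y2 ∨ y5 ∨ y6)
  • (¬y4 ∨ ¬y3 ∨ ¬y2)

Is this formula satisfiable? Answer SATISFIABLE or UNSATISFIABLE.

UNSATISFIABLE

y1 = True:
  y5 = True:
    propagation gives y4=True, y6=False, y3=True; an empty clause results — contradiction.
  y5 = False:
    y6 = True:
      propagation gives y4=False; contradiction.
    y6 = False:
      propagation gives y2=True; contradiction.
y1 = False:
  y5 = True:
    propagation gives y3=False; an empty clause results — contradiction.
  y5 = False:
    y3 = True:
      propagation gives y4=False, y6=False, y2=True; contradiction.
    y3 = False:
      propagation gives y6=False, y2=True; contradiction.
Every branch closes, so no satisfying assignment exists.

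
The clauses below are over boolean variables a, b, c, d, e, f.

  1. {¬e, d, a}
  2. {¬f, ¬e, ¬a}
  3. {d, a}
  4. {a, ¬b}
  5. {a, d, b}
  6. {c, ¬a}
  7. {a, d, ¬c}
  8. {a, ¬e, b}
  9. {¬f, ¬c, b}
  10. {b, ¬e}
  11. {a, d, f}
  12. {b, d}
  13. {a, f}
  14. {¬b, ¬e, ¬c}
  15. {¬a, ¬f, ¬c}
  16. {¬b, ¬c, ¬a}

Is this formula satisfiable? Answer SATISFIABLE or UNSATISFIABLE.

SATISFIABLE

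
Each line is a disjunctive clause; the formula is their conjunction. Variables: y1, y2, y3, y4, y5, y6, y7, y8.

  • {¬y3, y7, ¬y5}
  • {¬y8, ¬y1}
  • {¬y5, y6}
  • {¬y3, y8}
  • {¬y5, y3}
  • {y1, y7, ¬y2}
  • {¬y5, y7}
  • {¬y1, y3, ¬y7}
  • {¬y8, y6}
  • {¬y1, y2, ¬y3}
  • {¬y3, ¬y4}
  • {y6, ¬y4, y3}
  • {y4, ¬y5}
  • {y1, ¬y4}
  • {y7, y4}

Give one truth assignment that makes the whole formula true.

Pure literal: y5 appears only negated; assign y5 = False.
y6 occurs only positively in the remaining clauses — set y6 = True.
Branch on y1: take y1 = False.
  then y4 is forced to False.
  then y7 is forced to True.
Try y3 = True.
  then y8 is forced to True.
y2 is now unconstrained; take y2 = True.

y1=False, y2=True, y3=True, y4=False, y5=False, y6=True, y7=True, y8=True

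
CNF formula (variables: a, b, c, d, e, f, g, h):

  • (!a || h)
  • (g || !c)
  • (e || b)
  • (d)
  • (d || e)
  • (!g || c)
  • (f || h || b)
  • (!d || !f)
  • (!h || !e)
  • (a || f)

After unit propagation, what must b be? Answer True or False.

True

Unit clause (d) sets d = True.
In (!f || !d), !d is now false; !f must hold, so f = False.
In (a || f), f is now false; a must hold, so a = True.
(!a || h): since a = True, the clause reduces to (h). h = True.
In (!h || !e), !h is now false; !e must hold, so e = False.
In (b || e), e is now false; b must hold, so b = True.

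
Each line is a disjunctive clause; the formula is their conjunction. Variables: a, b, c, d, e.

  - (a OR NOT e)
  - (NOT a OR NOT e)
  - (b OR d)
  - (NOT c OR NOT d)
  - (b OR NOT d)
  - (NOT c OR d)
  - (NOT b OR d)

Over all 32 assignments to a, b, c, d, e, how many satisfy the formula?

2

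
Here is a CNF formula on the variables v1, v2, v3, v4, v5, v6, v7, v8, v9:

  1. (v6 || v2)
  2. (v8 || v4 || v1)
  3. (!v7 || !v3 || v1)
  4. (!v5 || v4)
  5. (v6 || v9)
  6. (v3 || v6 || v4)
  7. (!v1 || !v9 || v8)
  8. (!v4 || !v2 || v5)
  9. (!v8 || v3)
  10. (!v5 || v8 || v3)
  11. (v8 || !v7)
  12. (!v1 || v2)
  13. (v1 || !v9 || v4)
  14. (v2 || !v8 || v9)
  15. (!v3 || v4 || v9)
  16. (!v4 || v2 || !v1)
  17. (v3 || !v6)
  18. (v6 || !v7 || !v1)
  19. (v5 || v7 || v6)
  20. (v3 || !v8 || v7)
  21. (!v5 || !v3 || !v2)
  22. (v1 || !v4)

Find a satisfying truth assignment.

Try v1 = True.
  then v2 is forced to True.
For the remaining variables, v3 = True, v4 = False, v5 = False, v6 = True, v7 = False, v8 = True, v9 = True works.
Every clause has at least one true literal under this assignment.

v1 = 1, v2 = 1, v3 = 1, v4 = 0, v5 = 0, v6 = 1, v7 = 0, v8 = 1, v9 = 1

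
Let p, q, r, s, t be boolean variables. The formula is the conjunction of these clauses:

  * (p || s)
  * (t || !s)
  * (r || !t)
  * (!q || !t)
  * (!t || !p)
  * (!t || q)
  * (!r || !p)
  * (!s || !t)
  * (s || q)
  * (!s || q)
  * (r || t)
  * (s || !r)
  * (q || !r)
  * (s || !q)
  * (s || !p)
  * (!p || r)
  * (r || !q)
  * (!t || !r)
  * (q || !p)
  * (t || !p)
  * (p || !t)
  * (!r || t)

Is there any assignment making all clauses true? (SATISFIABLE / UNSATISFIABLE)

UNSATISFIABLE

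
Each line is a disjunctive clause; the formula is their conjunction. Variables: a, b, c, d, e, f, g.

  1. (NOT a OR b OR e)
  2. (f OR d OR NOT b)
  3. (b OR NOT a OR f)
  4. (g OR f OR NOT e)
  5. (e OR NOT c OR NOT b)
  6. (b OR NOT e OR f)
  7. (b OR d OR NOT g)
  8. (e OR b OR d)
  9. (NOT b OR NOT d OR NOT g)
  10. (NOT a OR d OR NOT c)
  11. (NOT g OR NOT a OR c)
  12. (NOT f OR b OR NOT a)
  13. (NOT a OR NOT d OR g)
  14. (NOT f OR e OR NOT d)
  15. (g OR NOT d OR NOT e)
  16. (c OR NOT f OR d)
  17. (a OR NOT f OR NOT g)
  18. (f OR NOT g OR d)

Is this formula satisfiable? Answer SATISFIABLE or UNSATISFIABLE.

Set a = False and propagate.
Try b = False.
For the remaining variables, c = True, d = True, e = False, f = False, g = False works.
Every clause has at least one true literal under this assignment.
So a=0, b=0, c=1, d=1, e=0, f=0, g=0 is a satisfying assignment.

SATISFIABLE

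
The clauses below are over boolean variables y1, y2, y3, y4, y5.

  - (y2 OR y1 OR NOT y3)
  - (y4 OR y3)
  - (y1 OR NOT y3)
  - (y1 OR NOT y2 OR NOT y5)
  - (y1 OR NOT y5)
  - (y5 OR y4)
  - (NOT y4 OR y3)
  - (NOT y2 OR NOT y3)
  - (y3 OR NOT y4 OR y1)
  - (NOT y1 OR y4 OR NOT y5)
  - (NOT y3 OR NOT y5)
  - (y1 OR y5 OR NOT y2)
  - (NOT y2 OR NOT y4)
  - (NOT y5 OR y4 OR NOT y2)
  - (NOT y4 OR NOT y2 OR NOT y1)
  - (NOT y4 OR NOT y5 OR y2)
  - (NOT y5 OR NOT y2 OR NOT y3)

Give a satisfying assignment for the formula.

Branch on y1: take y1 = True.
Set y2 = False and propagate.
For the remaining variables, y3 = True, y4 = True, y5 = False works.

y1 = T, y2 = F, y3 = T, y4 = T, y5 = F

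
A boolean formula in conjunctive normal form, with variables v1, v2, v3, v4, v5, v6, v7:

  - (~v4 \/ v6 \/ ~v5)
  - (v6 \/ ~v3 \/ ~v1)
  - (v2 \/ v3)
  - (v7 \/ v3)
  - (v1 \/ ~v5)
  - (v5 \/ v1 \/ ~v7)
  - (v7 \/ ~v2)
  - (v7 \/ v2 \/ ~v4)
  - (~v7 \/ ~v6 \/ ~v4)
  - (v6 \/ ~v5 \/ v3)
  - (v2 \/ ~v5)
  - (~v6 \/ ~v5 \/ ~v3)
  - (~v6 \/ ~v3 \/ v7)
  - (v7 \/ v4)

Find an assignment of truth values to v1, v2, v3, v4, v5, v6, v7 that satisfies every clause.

Try v1 = True.
Set v2 = True and propagate.
  then v7 is forced to True.
Branch on v3: take v3 = False.
For the remaining variables, v4 = False, v5 = True, v6 = True works.
Every clause has at least one true literal under this assignment.
Check each clause:
  1. (~v5 \/ v6 \/ ~v4) — ~v4 is true.
  2. (~v3 \/ v6 \/ ~v1) — ~v3 is true.
  3. (v2 \/ v3) — v2 is true.
  4. (v7 \/ v3) — v7 is true.
  5. (~v5 \/ v1) — v1 is true.
  6. (v1 \/ ~v7 \/ v5) — v1 is true.
  7. (v7 \/ ~v2) — v7 is true.
  8. (~v4 \/ v7 \/ v2) — v2 is true.
  9. (~v7 \/ ~v4 \/ ~v6) — ~v4 is true.
  10. (v3 \/ v6 \/ ~v5) — v6 is true.
  11. (~v5 \/ v2) — v2 is true.
  12. (~v5 \/ ~v6 \/ ~v3) — ~v3 is true.
  13. (v7 \/ ~v3 \/ ~v6) — ~v3 is true.
  14. (v7 \/ v4) — v7 is true.

v1=T, v2=T, v3=F, v4=F, v5=T, v6=T, v7=T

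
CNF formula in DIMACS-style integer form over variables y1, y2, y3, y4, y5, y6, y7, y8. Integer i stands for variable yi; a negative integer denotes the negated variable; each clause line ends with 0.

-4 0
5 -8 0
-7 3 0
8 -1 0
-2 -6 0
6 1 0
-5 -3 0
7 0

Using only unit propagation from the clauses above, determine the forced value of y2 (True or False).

(NOT y4) is a unit clause: y4 = False.
Unit clause (y7) sets y7 = True.
(y3 OR NOT y7) with y7 = True leaves only y3, so y3 = True.
From (NOT y5 OR NOT y3) and y3 = True: y5 = False.
From (y5 OR NOT y8) and y5 = False: y8 = False.
In (NOT y1 OR y8), y8 is now false; NOT y1 must hold, so y1 = False.
(y1 OR y6): since y1 = False, the clause reduces to (y6). y6 = True.
In (NOT y6 OR NOT y2), NOT y6 is now false; NOT y2 must hold, so y2 = False.

False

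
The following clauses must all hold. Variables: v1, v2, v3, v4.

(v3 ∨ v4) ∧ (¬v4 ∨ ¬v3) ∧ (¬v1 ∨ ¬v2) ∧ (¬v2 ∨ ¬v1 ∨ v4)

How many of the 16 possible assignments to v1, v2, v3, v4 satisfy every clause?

6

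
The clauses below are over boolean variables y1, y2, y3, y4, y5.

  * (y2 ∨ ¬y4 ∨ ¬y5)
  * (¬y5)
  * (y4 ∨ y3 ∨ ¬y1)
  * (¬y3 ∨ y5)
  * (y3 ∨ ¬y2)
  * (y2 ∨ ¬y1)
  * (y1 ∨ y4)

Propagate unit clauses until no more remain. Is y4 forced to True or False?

True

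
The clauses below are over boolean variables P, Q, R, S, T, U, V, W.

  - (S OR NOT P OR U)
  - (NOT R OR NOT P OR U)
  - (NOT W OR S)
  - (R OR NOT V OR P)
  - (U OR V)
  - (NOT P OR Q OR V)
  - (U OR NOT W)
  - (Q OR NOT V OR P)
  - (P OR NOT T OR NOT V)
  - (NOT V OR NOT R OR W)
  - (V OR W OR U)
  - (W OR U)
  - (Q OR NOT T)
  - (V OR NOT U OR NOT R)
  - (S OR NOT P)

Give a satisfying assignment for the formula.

Q occurs only positively in the remaining clauses — set Q = True.
S occurs only positively in the remaining clauses — set S = True.
Set P = True and propagate.
Set R = False and propagate.
Branch on U: take U = True.
T, V, W are now unconstrained; take T = False, V = True, W = False.
Every clause has at least one true literal under this assignment.

P = T  Q = T  R = F  S = T  T = F  U = T  V = T  W = F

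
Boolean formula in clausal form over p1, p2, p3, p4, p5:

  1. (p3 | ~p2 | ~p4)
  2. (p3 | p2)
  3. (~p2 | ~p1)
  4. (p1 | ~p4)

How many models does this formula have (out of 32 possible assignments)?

Case analysis on p2 and p1:
  p2=T, p1=T: a clause becomes empty — 0.
  p2=T, p1=F: remaining (p3,p4,p5) ∈ {(F,F,F); (F,F,T); (T,F,F); (T,F,T)} — 4.
  p2=F, p1=T: remaining (p3,p4,p5) ∈ {(T,F,F); (T,F,T); (T,T,F); (T,T,T)} — 4.
  p2=F, p1=F: remaining (p3,p4,p5) ∈ {(T,F,F); (T,F,T)} — 2.
Total: 0 + 4 + 4 + 2 = 10.

10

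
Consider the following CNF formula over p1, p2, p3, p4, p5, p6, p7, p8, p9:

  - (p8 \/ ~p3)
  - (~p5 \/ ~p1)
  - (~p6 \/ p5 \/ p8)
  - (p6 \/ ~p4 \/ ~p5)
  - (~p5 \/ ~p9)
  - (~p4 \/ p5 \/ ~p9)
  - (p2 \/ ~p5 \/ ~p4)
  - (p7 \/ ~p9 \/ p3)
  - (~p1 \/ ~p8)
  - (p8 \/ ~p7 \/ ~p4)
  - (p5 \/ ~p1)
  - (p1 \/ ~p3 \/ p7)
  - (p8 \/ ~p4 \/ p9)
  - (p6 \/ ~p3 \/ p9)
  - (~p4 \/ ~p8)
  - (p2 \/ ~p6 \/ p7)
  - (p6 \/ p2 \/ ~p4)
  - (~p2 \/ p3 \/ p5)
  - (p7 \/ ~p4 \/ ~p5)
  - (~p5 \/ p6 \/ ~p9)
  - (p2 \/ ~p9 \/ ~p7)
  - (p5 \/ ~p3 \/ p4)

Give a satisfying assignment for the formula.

Set p1 = False and propagate.
For the remaining variables, p2 = True, p3 = False, p4 = False, p5 = True, p6 = False, p7 = False, p8 = False, p9 = False works.

p1=F  p2=T  p3=F  p4=F  p5=T  p6=F  p7=F  p8=F  p9=F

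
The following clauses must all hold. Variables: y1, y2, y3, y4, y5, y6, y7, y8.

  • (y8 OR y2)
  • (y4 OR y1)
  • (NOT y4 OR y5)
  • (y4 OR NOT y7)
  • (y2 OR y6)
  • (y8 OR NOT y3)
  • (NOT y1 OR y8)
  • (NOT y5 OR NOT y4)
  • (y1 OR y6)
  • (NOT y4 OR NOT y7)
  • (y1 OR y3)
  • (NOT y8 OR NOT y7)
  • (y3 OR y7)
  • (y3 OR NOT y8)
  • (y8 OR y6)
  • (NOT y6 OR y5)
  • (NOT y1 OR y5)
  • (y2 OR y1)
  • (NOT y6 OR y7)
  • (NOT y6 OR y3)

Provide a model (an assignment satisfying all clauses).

Pure literal: y2 appears only positively; assign y2 = True.
Try y1 = True.
  then y8 is forced to True.
  then y7 is forced to False.
  then y3 is forced to True.
  then y5 is forced to True.
  then y4 is forced to False.
  then y6 is forced to False.
Every clause has at least one true literal under this assignment.

y1=T  y2=T  y3=T  y4=F  y5=T  y6=F  y7=F  y8=T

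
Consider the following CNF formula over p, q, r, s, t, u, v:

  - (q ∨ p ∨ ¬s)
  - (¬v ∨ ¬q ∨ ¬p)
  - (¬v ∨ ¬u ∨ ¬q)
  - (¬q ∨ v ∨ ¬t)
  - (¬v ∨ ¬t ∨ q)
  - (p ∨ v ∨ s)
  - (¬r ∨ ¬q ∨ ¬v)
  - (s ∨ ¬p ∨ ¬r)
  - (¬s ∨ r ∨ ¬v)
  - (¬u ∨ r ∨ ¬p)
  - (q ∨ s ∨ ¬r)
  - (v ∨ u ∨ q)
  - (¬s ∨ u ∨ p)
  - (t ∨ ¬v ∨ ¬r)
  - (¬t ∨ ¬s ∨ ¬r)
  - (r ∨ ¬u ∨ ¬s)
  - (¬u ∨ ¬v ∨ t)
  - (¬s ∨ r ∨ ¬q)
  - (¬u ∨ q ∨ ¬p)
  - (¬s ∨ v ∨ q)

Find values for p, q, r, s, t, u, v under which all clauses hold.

p = False, q = True, r = False, s = False, t = True, u = False, v = True

Try p = False.
Branch on q: take q = True.
For the remaining variables, r = False, s = False, t = True, u = False, v = True works.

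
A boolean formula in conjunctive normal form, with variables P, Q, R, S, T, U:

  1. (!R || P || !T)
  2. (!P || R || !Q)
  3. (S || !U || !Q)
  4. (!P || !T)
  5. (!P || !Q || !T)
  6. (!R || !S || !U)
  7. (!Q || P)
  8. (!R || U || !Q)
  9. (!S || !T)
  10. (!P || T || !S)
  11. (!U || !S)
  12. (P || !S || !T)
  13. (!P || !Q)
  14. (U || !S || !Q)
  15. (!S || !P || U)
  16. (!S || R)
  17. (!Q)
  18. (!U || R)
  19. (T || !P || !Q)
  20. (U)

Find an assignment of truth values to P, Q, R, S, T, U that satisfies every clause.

P=False, Q=False, R=True, S=False, T=False, U=True

Unit propagation: (!Q) forces Q = False.
The clause (U) is unit: U must be True.
(!S) is a unit clause, so S = False.
Unit propagation: (R) forces R = True.
Pure literal: T appears only negated; assign T = False.
P is now unconstrained; take P = False.
Every clause has at least one true literal under this assignment.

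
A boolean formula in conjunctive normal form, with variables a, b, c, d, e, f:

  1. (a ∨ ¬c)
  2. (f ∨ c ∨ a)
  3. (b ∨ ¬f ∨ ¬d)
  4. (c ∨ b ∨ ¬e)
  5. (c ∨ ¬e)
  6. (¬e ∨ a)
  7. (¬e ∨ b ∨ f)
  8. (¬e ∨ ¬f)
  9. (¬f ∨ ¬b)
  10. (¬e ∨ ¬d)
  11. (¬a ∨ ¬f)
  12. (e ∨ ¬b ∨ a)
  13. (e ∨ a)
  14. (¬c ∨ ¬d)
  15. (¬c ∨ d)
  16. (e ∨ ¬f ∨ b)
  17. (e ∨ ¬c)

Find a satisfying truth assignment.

Branch on a: take a = True.
  then f is forced to False.
Branch on b: take b = False.
  then e is forced to False.
  then c is forced to False.
d is now unconstrained; take d = False.

a=1, b=0, c=0, d=0, e=0, f=0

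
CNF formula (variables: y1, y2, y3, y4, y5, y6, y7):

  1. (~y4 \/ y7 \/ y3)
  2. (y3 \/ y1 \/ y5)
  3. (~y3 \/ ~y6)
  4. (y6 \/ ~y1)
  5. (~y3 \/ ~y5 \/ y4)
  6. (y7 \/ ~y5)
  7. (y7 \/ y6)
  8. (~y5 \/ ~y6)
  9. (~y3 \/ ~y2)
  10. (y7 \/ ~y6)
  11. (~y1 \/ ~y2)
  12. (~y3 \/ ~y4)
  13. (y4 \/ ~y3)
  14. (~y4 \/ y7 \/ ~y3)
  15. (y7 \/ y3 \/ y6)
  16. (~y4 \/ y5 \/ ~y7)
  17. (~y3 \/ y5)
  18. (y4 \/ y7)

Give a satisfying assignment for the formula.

y1=T, y2=F, y3=F, y4=F, y5=F, y6=T, y7=T

Pure literal: y2 appears only negated; assign y2 = False.
Set y1 = True and propagate.
  then y6 is forced to True.
  then y3 is forced to False.
  then y5 is forced to False.
  then y7 is forced to True.
  then y4 is forced to False.
Check each clause:
  1. (y3 \/ ~y4 \/ y7) — ~y4 is true.
  2. (y1 \/ y3 \/ y5) — y1 is true.
  3. (~y3 \/ ~y6) — ~y3 is true.
  4. (~y1 \/ y6) — y6 is true.
  5. (y4 \/ ~y3 \/ ~y5) — ~y5 is true.
  6. (y7 \/ ~y5) — ~y5 is true.
  7. (y6 \/ y7) — y6 is true.
  8. (~y6 \/ ~y5) — ~y5 is true.
  9. (~y2 \/ ~y3) — ~y3 is true.
  10. (y7 \/ ~y6) — y7 is true.
  11. (~y1 \/ ~y2) — ~y2 is true.
  12. (~y4 \/ ~y3) — ~y4 is true.
  13. (~y3 \/ y4) — ~y3 is true.
  14. (~y3 \/ ~y4 \/ y7) — ~y4 is true.
  15. (y7 \/ y3 \/ y6) — y6 is true.
  16. (~y4 \/ y5 \/ ~y7) — ~y4 is true.
  17. (~y3 \/ y5) — ~y3 is true.
  18. (y7 \/ y4) — y7 is true.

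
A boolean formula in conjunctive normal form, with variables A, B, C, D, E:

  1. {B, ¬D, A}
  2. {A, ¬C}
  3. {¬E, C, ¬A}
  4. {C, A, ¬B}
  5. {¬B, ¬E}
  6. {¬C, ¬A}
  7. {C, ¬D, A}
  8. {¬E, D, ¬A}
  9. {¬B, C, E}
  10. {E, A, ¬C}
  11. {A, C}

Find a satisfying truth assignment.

A=True, B=False, C=False, D=False, E=False

Branch on A: take A = True.
  then C is forced to False.
  then E is forced to False.
  then B is forced to False.
D is now unconstrained; take D = False.
Every clause has at least one true literal under this assignment.
Check each clause:
  1. {B, A, ¬D} — A is true.
  2. {A, ¬C} — A is true.
  3. {¬A, ¬E, C} — ¬E is true.
  4. {C, ¬B, A} — A is true.
  5. {¬B, ¬E} — ¬E is true.
  6. {¬C, ¬A} — ¬C is true.
  7. {C, A, ¬D} — A is true.
  8. {¬A, D, ¬E} — ¬E is true.
  9. {C, ¬B, E} — ¬B is true.
  10. {¬C, A, E} — A is true.
  11. {A, C} — A is true.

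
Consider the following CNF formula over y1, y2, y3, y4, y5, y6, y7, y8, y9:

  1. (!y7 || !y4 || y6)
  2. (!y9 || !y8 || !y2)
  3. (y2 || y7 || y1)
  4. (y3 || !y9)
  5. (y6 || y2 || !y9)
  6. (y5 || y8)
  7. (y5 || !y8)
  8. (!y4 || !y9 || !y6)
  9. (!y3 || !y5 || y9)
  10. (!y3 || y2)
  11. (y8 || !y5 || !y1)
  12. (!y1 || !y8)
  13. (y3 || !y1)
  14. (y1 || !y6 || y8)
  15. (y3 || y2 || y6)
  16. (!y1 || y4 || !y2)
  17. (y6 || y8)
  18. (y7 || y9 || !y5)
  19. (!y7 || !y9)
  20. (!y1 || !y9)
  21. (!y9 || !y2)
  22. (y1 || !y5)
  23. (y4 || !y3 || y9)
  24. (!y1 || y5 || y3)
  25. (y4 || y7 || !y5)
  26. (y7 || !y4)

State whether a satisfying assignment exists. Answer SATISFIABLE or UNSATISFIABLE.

UNSATISFIABLE

y9 = True:
  propagation gives y3=True, y2=True; an empty clause results — contradiction.
y9 = False:
  y1 = True:
    propagation gives y8=False, y5=True; an empty clause results — contradiction.
  y1 = False:
    propagation gives y5=False, y8=True; an empty clause results — contradiction.
Every branch closes, so no satisfying assignment exists.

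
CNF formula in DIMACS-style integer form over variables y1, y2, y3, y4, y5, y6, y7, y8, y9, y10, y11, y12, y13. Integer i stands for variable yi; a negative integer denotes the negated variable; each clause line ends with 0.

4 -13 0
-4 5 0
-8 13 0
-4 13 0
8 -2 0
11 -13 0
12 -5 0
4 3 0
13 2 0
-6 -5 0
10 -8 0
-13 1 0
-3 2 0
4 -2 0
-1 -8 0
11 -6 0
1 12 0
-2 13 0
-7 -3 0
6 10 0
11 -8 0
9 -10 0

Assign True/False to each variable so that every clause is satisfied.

y7 occurs only negated in the remaining clauses — set y7 = False.
y9 occurs only positively in the remaining clauses — set y9 = True.
Try y1 = True.
  then y8 is forced to False.
  then y2 is forced to False.
  then y13 is forced to True.
  then y4 is forced to True.
  then y5 is forced to True.
  then y11 is forced to True.
  then y12 is forced to True.
  then y6 is forced to False.
  then y3 is forced to False.
  then y10 is forced to True.
Every clause has at least one true literal under this assignment.

y1=T, y2=F, y3=F, y4=T, y5=T, y6=F, y7=F, y8=F, y9=T, y10=T, y11=T, y12=T, y13=T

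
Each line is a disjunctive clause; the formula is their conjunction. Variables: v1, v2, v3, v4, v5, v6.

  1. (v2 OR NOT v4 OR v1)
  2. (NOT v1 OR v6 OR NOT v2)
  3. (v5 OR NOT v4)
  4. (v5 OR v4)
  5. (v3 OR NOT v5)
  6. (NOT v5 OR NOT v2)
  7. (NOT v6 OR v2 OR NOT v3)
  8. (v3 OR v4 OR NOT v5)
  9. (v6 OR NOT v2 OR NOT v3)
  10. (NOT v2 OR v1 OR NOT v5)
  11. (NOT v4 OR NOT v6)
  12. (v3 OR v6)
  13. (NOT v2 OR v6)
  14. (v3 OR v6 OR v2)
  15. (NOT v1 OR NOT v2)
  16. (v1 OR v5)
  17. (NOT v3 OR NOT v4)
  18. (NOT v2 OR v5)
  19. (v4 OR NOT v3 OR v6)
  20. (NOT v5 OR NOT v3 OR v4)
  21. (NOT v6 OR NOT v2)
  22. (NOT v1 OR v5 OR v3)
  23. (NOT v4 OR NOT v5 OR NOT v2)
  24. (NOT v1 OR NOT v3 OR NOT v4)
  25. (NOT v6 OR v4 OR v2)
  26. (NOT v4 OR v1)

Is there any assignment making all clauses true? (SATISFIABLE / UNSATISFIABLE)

UNSATISFIABLE

v2 = True:
  propagation gives v5=False; an empty clause results — contradiction.
v2 = False:
  v4 = True:
    propagation gives v1=True, v5=True, v3=True; an empty clause results — contradiction.
  v4 = False:
    propagation gives v5=True, v3=True; an empty clause results — contradiction.
Every branch closes, so no satisfying assignment exists.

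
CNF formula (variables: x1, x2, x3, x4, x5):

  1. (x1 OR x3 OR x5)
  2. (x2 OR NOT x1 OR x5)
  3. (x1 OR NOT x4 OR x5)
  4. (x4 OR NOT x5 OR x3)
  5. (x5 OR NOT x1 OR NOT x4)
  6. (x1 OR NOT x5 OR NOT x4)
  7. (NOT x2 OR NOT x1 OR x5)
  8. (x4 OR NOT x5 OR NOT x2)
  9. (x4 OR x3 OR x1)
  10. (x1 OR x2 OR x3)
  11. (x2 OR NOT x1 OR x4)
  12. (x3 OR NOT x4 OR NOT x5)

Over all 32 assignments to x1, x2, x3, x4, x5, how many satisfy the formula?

The models are:
  x1=F x2=F x3=T x4=F x5=F
  x1=F x2=F x3=T x4=F x5=T
  x1=F x2=T x3=T x4=F x5=F
  x1=T x2=F x3=T x4=T x5=T
  x1=T x2=T x3=T x4=T x5=T
Count: 5.

5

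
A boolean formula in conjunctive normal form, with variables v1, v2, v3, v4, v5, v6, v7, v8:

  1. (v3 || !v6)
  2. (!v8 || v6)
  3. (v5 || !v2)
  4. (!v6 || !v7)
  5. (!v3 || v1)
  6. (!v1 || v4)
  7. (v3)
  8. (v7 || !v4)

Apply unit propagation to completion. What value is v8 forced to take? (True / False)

False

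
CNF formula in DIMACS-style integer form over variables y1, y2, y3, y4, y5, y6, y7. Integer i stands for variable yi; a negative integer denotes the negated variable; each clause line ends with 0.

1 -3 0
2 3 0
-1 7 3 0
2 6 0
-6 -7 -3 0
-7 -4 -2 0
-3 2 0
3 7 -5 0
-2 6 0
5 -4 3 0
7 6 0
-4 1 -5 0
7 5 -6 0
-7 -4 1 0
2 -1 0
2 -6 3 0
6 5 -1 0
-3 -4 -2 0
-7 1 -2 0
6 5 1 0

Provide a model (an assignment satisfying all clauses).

y1 = True  y2 = True  y3 = False  y4 = False  y5 = True  y6 = True  y7 = True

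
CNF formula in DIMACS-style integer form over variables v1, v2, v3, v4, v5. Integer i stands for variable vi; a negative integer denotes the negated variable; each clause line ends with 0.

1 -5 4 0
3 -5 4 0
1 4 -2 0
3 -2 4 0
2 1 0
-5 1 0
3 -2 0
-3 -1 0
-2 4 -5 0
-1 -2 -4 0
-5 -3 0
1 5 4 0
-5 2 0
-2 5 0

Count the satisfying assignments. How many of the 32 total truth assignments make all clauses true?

2

The models are:
  v1=T v2=F v3=F v4=F v5=F
  v1=T v2=F v3=F v4=T v5=F
That's 2 in total.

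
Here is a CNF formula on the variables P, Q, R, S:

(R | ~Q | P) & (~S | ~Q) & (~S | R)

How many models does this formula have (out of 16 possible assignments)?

Case analysis on Q and R:
  Q=1, R=1: remaining (P,S) ∈ {(0,0); (1,0)} — 2.
  Q=1, R=0: remaining (P,S) ∈ {(1,0)} — 1.
  Q=0, R=1: remaining (P,S) ∈ {(0,0); (0,1); (1,0); (1,1)} — 4.
  Q=0, R=0: remaining (P,S) ∈ {(0,0); (1,0)} — 2.
Total: 2 + 1 + 4 + 2 = 9.

9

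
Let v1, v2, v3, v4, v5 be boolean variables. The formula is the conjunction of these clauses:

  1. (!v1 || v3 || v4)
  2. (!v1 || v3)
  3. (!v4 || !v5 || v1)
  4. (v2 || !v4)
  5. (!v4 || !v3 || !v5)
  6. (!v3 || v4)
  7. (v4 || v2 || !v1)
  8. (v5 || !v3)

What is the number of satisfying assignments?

5

The models are:
  v1=F v2=F v3=F v4=F v5=F
  v1=F v2=F v3=F v4=F v5=T
  v1=F v2=T v3=F v4=F v5=F
  v1=F v2=T v3=F v4=F v5=T
  v1=F v2=T v3=F v4=T v5=F
That's 5 in total.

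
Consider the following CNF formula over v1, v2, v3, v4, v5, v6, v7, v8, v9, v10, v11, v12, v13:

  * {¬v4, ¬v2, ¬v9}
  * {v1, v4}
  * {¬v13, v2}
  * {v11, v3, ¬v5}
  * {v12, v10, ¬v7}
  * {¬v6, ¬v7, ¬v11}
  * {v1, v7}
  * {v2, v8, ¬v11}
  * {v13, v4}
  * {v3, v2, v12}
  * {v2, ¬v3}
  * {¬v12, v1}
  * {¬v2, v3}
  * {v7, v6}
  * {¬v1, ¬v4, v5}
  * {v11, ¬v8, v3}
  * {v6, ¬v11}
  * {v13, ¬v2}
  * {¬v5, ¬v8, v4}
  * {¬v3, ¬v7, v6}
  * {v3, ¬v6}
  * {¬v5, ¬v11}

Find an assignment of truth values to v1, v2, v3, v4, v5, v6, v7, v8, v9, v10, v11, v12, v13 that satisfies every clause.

v1 = T, v2 = T, v3 = T, v4 = F, v5 = F, v6 = T, v7 = F, v8 = F, v9 = T, v10 = T, v11 = T, v12 = T, v13 = T

Pure literal: v10 appears only positively; assign v10 = True.
Try v1 = True.
Set v2 = True and propagate.
  then v3 is forced to True.
  then v13 is forced to True.
Set v4 = False and propagate.
The remaining clauses are satisfied by v5 = False, v6 = True, v7 = False, v8 = False, v9 = True, v11 = True, v12 = True.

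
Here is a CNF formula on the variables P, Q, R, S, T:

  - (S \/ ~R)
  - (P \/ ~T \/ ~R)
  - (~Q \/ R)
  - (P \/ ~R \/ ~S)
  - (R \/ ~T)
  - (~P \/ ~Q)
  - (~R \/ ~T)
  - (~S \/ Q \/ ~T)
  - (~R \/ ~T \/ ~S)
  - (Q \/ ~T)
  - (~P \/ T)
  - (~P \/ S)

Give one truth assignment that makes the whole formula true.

Branch on P: take P = False.
Branch on Q: take Q = False.
  then T is forced to False.
Try R = False.
S is now unconstrained; take S = True.

P = 0, Q = 0, R = 0, S = 1, T = 0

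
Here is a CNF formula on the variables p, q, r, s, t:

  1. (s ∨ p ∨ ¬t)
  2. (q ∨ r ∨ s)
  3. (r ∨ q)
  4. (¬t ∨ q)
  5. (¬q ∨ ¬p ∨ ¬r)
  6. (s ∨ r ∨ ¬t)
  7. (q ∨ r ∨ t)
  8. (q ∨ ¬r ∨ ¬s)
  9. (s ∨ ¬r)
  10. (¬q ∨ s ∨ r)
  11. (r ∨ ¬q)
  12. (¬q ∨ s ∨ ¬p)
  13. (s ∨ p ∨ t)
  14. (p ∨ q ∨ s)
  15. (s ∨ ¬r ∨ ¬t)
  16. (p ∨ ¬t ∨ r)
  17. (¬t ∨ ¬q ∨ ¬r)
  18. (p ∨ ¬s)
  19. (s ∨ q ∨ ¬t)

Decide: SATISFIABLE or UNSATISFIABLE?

q = True:
  propagation gives r=True, p=False, s=True; an empty clause results — contradiction.
q = False:
  propagation gives r=True, t=False, s=False; an empty clause results — contradiction.
Every branch closes, so no satisfying assignment exists.

UNSATISFIABLE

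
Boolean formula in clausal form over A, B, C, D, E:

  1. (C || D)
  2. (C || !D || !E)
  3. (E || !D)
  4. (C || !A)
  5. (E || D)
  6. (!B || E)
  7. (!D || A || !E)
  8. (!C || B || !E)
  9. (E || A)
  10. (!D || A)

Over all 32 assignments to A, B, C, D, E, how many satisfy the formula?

3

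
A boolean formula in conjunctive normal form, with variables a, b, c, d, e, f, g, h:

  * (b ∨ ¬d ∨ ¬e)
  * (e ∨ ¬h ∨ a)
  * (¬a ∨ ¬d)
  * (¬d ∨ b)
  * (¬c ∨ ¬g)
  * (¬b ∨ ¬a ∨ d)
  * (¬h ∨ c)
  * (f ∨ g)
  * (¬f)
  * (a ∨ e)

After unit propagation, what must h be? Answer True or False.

False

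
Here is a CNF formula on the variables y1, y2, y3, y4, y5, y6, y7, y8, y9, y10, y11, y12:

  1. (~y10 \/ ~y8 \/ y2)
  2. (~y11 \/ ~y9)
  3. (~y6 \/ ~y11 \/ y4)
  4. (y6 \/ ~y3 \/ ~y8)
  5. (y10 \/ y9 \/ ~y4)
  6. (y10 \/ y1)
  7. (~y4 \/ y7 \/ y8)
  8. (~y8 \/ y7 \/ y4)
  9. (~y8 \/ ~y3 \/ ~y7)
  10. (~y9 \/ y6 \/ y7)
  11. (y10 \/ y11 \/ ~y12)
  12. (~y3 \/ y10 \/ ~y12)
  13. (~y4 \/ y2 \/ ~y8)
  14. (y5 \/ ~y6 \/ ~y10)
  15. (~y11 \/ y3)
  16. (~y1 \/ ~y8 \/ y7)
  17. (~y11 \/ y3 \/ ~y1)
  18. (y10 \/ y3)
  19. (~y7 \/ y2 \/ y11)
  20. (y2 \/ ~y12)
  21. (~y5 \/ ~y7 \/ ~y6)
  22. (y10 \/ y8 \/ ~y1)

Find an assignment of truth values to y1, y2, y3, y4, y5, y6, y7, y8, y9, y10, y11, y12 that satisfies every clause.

y1=0, y2=1, y3=1, y4=0, y5=1, y6=0, y7=1, y8=0, y9=0, y10=1, y11=0, y12=1

Check each clause:
  1. (~y10 \/ y2 \/ ~y8) — ~y8 is true.
  2. (~y9 \/ ~y11) — ~y11 is true.
  3. (~y11 \/ ~y6 \/ y4) — ~y6 is true.
  4. (y6 \/ ~y8 \/ ~y3) — ~y8 is true.
  5. (~y4 \/ y9 \/ y10) — y10 is true.
  6. (y1 \/ y10) — y10 is true.
  7. (y8 \/ ~y4 \/ y7) — ~y4 is true.
  8. (y7 \/ y4 \/ ~y8) — ~y8 is true.
  9. (~y3 \/ ~y8 \/ ~y7) — ~y8 is true.
  10. (~y9 \/ y6 \/ y7) — ~y9 is true.
  11. (~y12 \/ y11 \/ y10) — y10 is true.
  12. (~y12 \/ ~y3 \/ y10) — y10 is true.
  13. (y2 \/ ~y8 \/ ~y4) — ~y8 is true.
  14. (~y10 \/ y5 \/ ~y6) — ~y6 is true.
  15. (y3 \/ ~y11) — y3 is true.
  16. (~y1 \/ y7 \/ ~y8) — ~y8 is true.
  17. (~y11 \/ ~y1 \/ y3) — y3 is true.
  18. (y3 \/ y10) — y10 is true.
  19. (~y7 \/ y11 \/ y2) — y2 is true.
  20. (y2 \/ ~y12) — y2 is true.
  21. (~y5 \/ ~y6 \/ ~y7) — ~y6 is true.
  22. (y10 \/ y8 \/ ~y1) — y10 is true.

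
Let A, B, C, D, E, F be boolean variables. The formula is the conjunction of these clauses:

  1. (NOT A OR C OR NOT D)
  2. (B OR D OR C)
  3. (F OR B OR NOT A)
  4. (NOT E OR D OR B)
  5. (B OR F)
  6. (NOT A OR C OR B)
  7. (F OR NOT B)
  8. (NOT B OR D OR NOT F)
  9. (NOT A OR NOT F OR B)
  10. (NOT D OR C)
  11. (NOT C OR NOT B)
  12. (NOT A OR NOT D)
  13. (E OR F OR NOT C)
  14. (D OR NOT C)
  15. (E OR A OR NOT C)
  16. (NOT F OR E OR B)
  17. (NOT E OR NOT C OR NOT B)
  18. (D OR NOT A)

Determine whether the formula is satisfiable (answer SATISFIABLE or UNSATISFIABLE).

Try A = False.
For the remaining variables, B = False, C = True, D = True, E = True, F = True works.
Every clause has at least one true literal under this assignment.
So A=False, B=False, C=True, D=True, E=True, F=True is a satisfying assignment.

SATISFIABLE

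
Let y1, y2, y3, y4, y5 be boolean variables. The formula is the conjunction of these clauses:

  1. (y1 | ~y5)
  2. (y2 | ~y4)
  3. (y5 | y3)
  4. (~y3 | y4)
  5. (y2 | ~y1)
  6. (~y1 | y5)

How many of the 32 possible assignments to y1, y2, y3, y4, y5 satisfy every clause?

The models are:
  y1=0 y2=1 y3=1 y4=1 y5=0
  y1=1 y2=1 y3=0 y4=0 y5=1
  y1=1 y2=1 y3=0 y4=1 y5=1
  y1=1 y2=1 y3=1 y4=1 y5=1
That's 4 in total.

4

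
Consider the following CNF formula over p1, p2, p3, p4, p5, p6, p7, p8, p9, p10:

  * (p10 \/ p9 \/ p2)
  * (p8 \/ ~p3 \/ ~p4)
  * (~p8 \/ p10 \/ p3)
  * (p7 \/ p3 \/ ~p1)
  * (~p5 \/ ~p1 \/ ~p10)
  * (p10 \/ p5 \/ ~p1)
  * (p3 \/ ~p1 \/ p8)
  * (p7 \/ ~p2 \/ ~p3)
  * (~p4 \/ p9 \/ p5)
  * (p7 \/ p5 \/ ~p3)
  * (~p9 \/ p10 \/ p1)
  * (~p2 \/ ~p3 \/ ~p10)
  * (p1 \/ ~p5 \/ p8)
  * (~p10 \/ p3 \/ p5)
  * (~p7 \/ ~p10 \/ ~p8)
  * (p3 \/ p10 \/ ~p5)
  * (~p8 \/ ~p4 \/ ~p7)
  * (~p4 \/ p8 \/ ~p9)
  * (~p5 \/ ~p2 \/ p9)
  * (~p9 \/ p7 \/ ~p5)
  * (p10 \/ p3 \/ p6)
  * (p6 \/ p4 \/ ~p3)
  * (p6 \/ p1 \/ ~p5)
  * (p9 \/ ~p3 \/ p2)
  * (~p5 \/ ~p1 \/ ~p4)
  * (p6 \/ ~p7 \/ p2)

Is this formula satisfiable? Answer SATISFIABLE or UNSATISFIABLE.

Pure literal: p6 appears only positively; assign p6 = True.
Try p1 = False.
Set p2 = True and propagate.
Try p3 = False.
The remaining clauses are satisfied by p4 = False, p5 = False, p7 = True, p8 = False, p9 = False, p10 = False.
Every clause has at least one true literal under this assignment.
So p1=False  p2=True  p3=False  p4=False  p5=False  p6=True  p7=True  p8=False  p9=False  p10=False is a satisfying assignment.

SATISFIABLE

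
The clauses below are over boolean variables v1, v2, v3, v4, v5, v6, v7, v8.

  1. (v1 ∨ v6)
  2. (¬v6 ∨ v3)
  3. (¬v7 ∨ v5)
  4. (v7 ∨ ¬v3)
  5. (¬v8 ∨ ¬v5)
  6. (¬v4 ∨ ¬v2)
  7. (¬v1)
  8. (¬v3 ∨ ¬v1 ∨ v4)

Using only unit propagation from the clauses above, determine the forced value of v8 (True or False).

(¬v1) is a unit clause: v1 = False.
From (v1 ∨ v6) and v1 = False: v6 = True.
In (v3 ∨ ¬v6), ¬v6 is now false; v3 must hold, so v3 = True.
(v7 ∨ ¬v3) with v3 = True leaves only v7, so v7 = True.
In (v5 ∨ ¬v7), ¬v7 is now false; v5 must hold, so v5 = True.
From (¬v5 ∨ ¬v8) and v5 = True: v8 = False.

False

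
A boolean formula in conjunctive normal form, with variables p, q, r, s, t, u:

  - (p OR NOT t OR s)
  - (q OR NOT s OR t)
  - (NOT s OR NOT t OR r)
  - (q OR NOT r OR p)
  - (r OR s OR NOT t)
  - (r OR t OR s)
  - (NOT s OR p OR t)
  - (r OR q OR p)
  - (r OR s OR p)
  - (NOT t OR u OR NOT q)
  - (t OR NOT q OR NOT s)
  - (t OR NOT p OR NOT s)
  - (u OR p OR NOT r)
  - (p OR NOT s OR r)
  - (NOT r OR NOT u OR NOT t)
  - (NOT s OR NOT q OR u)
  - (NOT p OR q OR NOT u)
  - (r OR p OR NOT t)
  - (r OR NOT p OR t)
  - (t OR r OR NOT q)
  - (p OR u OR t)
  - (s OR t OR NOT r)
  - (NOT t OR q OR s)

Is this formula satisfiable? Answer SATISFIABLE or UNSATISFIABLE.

SATISFIABLE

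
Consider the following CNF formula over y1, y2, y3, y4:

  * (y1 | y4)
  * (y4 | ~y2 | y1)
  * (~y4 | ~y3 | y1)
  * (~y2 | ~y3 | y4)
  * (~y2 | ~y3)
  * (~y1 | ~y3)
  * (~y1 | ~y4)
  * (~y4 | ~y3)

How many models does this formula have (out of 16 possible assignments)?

4

The models are:
  y1=0 y2=0 y3=0 y4=1
  y1=0 y2=1 y3=0 y4=1
  y1=1 y2=0 y3=0 y4=0
  y1=1 y2=1 y3=0 y4=0
Count: 4.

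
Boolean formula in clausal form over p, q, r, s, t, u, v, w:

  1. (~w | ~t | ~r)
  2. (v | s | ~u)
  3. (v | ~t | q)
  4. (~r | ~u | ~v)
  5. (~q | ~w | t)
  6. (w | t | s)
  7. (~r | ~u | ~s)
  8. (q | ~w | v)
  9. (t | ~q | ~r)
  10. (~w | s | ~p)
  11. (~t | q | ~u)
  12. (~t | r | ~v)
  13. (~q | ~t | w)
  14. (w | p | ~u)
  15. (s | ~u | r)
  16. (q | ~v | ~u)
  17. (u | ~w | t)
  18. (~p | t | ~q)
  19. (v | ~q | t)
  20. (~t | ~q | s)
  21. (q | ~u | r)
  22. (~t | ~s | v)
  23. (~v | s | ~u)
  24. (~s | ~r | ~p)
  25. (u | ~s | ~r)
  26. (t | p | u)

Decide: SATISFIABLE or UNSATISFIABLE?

SATISFIABLE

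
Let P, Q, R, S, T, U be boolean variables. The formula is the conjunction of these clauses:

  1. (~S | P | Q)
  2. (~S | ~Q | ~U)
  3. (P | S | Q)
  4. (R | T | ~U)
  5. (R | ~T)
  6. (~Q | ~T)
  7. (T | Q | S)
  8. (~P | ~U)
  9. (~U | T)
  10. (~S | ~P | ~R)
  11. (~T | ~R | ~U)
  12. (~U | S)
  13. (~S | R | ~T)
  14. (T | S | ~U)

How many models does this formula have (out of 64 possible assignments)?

9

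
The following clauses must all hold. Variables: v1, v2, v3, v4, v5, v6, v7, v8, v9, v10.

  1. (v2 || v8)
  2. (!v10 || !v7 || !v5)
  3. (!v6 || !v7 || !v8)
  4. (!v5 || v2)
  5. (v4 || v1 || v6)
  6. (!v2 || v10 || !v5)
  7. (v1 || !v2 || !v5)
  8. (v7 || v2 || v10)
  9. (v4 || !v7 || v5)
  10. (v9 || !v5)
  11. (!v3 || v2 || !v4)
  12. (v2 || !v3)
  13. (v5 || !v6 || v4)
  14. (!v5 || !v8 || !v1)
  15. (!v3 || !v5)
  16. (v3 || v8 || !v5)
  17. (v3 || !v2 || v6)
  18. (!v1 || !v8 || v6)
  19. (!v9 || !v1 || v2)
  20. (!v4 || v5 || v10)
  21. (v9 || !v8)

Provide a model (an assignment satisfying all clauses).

v1=T, v2=T, v3=T, v4=T, v5=F, v6=F, v7=F, v8=F, v9=F, v10=T

Try v1 = True.
Try v2 = True.
The remaining clauses are satisfied by v3 = True, v4 = True, v5 = False, v6 = False, v7 = False, v8 = False, v9 = False, v10 = True.
Every clause has at least one true literal under this assignment.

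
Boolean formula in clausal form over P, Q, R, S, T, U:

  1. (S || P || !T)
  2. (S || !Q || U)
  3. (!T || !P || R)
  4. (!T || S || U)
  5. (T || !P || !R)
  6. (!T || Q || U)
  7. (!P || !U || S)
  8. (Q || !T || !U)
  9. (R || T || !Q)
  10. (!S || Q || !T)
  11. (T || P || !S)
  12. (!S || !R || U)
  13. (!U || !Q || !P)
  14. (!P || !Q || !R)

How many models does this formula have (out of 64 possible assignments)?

11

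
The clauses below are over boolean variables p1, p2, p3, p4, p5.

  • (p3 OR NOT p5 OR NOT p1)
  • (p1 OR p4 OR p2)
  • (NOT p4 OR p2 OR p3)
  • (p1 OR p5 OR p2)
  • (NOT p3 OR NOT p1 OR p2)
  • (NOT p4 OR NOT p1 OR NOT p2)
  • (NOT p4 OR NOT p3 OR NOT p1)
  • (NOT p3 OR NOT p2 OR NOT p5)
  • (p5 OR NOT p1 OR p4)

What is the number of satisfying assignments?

7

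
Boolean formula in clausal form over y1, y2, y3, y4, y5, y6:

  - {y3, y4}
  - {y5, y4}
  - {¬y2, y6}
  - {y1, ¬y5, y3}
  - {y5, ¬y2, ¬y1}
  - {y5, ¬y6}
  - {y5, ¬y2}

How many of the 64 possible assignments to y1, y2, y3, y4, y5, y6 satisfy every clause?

Split on y5, then y2.
  y5=1, y2=1: 5 of the 16 assignments to (y1,y3,y4,y6) work.
  y5=1, y2=0: y6 free; 5 ways for (y1,y3,y4) × 2^1 = 10.
  y5=0, y2=1: a clause becomes empty — 0.
  y5=0, y2=0: remaining (y1,y3,y4,y6) ∈ {(0,0,1,0); (0,1,1,0); (1,0,1,0); (1,1,1,0)} — 4.
Total: 5 + 10 + 0 + 4 = 19.

19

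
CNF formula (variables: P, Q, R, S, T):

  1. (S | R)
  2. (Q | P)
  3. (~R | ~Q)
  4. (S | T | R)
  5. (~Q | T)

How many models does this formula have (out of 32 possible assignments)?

8

The models are:
  P=F Q=T R=F S=T T=T
  P=T Q=F R=F S=T T=F
  P=T Q=F R=F S=T T=T
  P=T Q=F R=T S=F T=F
  P=T Q=F R=T S=F T=T
  P=T Q=F R=T S=T T=F
  P=T Q=F R=T S=T T=T
  P=T Q=T R=F S=T T=T
That's 8 in total.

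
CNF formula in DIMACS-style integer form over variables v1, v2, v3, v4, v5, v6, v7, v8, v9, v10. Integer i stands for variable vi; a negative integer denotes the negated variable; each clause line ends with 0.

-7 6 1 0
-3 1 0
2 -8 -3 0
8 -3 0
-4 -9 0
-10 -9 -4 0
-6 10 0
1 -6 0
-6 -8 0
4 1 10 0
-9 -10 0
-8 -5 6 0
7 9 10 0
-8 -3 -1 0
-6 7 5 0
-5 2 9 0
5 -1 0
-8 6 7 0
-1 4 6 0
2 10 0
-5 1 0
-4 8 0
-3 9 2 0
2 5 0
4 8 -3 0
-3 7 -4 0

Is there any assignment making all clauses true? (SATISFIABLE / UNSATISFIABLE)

SATISFIABLE

Pure literal: v2 appears only positively; assign v2 = True.
Pure literal: v3 appears only negated; assign v3 = False.
Try v1 = True.
  then v5 is forced to True.
Set v4 = False and propagate.
  then v6 is forced to True.
  then v10 is forced to True.
  then v8 is forced to False.
  then v9 is forced to False.
v7 is now unconstrained; take v7 = False.
So v1=True, v2=True, v3=False, v4=False, v5=True, v6=True, v7=False, v8=False, v9=False, v10=True is a satisfying assignment.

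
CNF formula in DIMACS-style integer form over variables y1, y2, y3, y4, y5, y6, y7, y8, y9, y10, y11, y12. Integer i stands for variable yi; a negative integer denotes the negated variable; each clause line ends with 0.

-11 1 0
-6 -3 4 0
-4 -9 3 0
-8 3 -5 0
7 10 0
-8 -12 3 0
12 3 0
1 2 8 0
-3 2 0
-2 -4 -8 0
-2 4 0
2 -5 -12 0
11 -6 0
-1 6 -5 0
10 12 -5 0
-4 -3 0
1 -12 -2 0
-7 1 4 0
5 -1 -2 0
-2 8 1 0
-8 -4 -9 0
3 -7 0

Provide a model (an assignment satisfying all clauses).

y1 = True  y2 = False  y3 = False  y4 = False  y5 = False  y6 = True  y7 = False  y8 = False  y9 = True  y10 = True  y11 = True  y12 = True

Check each clause:
  1. {y1, ¬y11} — y1 is true.
  2. {¬y6, y4, ¬y3} — ¬y3 is true.
  3. {¬y4, ¬y9, y3} — ¬y4 is true.
  4. {¬y5, ¬y8, y3} — ¬y8 is true.
  5. {y7, y10} — y10 is true.
  6. {y3, ¬y12, ¬y8} — ¬y8 is true.
  7. {y3, y12} — y12 is true.
  8. {y1, y2, y8} — y1 is true.
  9. {y2, ¬y3} — ¬y3 is true.
  10. {¬y4, ¬y8, ¬y2} — ¬y8 is true.
  11. {¬y2, y4} — ¬y2 is true.
  12. {¬y12, ¬y5, y2} — ¬y5 is true.
  13. {¬y6, y11} — y11 is true.
  14. {y6, ¬y1, ¬y5} — ¬y5 is true.
  15. {¬y5, y10, y12} — y10 is true.
  16. {¬y3, ¬y4} — ¬y4 is true.
  17. {¬y2, y1, ¬y12} — y1 is true.
  18. {¬y7, y4, y1} — y1 is true.
  19. {¬y1, ¬y2, y5} — ¬y2 is true.
  20. {¬y2, y1, y8} — y1 is true.
  21. {¬y8, ¬y4, ¬y9} — ¬y8 is true.
  22. {y3, ¬y7} — ¬y7 is true.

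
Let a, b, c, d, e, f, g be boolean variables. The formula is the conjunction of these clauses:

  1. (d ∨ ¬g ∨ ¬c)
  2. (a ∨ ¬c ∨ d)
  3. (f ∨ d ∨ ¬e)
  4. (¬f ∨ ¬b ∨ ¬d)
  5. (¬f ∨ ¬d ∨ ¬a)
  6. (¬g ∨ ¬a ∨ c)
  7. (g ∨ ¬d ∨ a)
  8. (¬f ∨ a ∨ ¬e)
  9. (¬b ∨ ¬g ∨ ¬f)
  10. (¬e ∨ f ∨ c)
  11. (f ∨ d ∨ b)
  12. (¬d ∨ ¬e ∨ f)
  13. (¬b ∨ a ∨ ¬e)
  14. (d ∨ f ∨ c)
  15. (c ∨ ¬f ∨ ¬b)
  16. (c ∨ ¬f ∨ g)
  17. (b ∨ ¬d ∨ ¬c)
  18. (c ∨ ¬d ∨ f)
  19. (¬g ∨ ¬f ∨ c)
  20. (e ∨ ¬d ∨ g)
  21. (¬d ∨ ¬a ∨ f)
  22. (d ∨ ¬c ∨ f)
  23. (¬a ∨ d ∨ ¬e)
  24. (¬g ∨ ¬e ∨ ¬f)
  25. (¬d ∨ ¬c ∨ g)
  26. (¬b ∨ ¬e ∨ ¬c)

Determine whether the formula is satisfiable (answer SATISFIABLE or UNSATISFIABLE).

Branch on a: take a = True.
The remaining clauses are satisfied by b = True, c = True, d = False, e = False, f = True, g = False.
So a=1, b=1, c=1, d=0, e=0, f=1, g=0 is a satisfying assignment.

SATISFIABLE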